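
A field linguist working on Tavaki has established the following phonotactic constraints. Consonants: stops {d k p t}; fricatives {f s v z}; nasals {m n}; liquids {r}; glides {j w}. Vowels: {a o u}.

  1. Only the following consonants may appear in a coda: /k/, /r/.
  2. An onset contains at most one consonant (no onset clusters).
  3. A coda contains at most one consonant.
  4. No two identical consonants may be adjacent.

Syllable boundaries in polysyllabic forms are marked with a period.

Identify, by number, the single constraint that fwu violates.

2

fwu: syllable 1 onset /fw/ has 2 consonants (> 1).
This is a violation of constraint 2: "An onset contains at most one consonant (no onset clusters)."
The remaining constraints (1, 3, 4) are satisfied.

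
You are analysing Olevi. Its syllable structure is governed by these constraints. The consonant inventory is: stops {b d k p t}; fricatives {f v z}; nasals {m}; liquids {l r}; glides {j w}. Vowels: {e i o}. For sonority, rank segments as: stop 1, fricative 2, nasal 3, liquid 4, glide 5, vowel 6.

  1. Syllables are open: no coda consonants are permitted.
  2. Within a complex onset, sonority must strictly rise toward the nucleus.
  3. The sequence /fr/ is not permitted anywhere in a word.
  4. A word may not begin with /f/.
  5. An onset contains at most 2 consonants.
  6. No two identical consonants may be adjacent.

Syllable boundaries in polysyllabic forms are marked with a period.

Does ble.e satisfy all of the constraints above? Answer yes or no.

ble.e — σ1 onset /bl/ (1→4 rises), coda /∅/ ok; σ2 onset /∅/, coda /∅/ ok → phonotactically legal

yes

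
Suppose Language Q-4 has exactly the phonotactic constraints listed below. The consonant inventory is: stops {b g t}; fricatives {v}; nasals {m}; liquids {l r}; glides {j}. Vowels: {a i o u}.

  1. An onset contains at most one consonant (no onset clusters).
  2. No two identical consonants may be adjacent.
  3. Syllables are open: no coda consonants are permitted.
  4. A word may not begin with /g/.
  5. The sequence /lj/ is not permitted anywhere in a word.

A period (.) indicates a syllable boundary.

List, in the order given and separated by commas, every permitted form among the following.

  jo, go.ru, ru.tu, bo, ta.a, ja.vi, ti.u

jo — σ1 onset /j/, coda /∅/ ok → permitted
go.ru — violates constraint 4: word begins with /g/ → not permitted
ru.tu — σ1 onset /r/, coda /∅/ ok; σ2 onset /t/, coda /∅/ ok → permitted
bo — σ1 onset /b/, coda /∅/ ok → permitted
ta.a — σ1 onset /t/, coda /∅/ ok; σ2 onset /∅/, coda /∅/ ok → permitted
ja.vi — σ1 onset /j/, coda /∅/ ok; σ2 onset /v/, coda /∅/ ok → permitted
ti.u — σ1 onset /t/, coda /∅/ ok; σ2 onset /∅/, coda /∅/ ok → permitted

jo, ru.tu, bo, ta.a, ja.vi, ti.u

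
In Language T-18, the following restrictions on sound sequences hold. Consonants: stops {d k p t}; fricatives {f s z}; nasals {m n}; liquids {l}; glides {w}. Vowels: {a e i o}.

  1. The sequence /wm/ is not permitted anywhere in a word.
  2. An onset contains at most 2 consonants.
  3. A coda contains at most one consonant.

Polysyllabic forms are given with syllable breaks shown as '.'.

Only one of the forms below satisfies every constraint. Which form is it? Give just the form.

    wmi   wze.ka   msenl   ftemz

wze.ka

wmi — violates constraint 1: contains banned sequence /wm/ → ill-formed
wze.ka — σ1 onset /wz/ (2C), coda /∅/ ok; σ2 onset /k/, coda /∅/ ok → well-formed
msenl — violates constraint 3: syllable 1 coda /nl/ has 2 consonants (> 1) → ill-formed
ftemz — violates constraint 3: syllable 1 coda /mz/ has 2 consonants (> 1) → ill-formed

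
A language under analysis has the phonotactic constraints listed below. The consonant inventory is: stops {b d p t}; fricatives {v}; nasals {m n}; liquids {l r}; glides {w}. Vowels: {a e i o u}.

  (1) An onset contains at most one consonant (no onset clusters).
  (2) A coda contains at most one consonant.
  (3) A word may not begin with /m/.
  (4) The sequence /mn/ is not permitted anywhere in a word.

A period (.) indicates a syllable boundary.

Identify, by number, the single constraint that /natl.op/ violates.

2

/natl.op/: syllable 1 coda /tl/ has 2 consonants (> 1).
This is a violation of constraint 2: "A coda contains at most one consonant."
The remaining constraints (1, 3, 4) are satisfied.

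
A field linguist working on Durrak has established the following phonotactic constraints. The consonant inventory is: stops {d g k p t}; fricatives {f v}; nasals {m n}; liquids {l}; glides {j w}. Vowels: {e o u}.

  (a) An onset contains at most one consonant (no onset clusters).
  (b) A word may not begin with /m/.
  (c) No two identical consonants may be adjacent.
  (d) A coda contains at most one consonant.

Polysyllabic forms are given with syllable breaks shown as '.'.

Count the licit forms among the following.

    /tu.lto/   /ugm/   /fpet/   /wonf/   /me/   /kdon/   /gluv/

/tu.lto/ — violates constraint (a): syllable 2 onset /lt/ has 2 consonants (> 1) → illicit
/ugm/ — violates constraint (d): syllable 1 coda /gm/ has 2 consonants (> 1) → illicit
/fpet/ — violates constraint (a): syllable 1 onset /fp/ has 2 consonants (> 1) → illicit
/wonf/ — violates constraint (d): syllable 1 coda /nf/ has 2 consonants (> 1) → illicit
/me/ — violates constraint (b): word begins with /m/ → illicit
/kdon/ — violates constraint (a): syllable 1 onset /kd/ has 2 consonants (> 1) → illicit
/gluv/ — violates constraint (a): syllable 1 onset /gl/ has 2 consonants (> 1) → illicit
No form is licit → 0.

0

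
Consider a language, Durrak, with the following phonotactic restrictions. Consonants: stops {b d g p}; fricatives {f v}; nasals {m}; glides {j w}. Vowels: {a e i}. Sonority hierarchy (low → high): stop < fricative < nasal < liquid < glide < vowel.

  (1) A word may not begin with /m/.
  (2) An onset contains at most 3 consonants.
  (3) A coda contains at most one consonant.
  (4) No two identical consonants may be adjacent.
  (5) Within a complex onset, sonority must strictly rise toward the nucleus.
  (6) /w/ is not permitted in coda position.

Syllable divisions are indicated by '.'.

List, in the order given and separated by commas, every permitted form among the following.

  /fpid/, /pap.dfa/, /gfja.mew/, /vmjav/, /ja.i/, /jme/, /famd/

/pap.dfa/, /vmjav/, /ja.i/

/fpid/ — violates constraint 5: syllable 1 onset /fp/: /f/ (fricative, 2) → /p/ (stop, 1) does not rise → not permitted
/pap.dfa/ — σ1 onset /p/, coda /p/ ok; σ2 onset /df/ (1→2 rises), coda /∅/ ok → permitted
/gfja.mew/ — violates constraint 6: syllable 2 coda contains /w/ → not permitted
/vmjav/ — σ1 onset /vmj/ (2→3→5 rises), coda /v/ ok → permitted
/ja.i/ — σ1 onset /j/, coda /∅/ ok; σ2 onset /∅/, coda /∅/ ok → permitted
/jme/ — violates constraint 5: syllable 1 onset /jm/: /j/ (glide, 5) → /m/ (nasal, 3) does not rise → not permitted
/famd/ — violates constraint 3: syllable 1 coda /md/ has 2 consonants (> 1) → not permitted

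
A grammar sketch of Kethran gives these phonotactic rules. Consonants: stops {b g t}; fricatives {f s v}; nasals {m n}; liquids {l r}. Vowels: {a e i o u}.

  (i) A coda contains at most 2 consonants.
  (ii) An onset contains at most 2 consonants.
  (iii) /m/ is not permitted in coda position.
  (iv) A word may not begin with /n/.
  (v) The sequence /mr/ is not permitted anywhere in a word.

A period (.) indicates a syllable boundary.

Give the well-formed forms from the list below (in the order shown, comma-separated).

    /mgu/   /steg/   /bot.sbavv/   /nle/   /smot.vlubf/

/mgu/, /steg/, /bot.sbavv/, /smot.vlubf/

/mgu/ — σ1 onset /mg/ (2C), coda /∅/ ok → well-formed
/steg/ — σ1 onset /st/ (2C), coda /g/ ok → well-formed
/bot.sbavv/ — σ1 onset /b/, coda /t/ ok; σ2 onset /sb/ (2C), coda /vv/ (2C) ok → well-formed
/nle/ — violates constraint (iv): word begins with /n/ → ill-formed
/smot.vlubf/ — σ1 onset /sm/ (2C), coda /t/ ok; σ2 onset /vl/ (2C), coda /bf/ (2C) ok → well-formed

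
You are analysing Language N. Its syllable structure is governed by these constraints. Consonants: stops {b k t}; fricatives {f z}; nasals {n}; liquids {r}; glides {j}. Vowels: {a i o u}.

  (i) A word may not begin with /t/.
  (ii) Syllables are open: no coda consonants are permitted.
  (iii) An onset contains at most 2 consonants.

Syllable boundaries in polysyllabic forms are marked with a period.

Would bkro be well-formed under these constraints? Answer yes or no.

no

bkro — violates constraint (iii): syllable 1 onset /bkr/ has 3 consonants (> 2) → ill-formed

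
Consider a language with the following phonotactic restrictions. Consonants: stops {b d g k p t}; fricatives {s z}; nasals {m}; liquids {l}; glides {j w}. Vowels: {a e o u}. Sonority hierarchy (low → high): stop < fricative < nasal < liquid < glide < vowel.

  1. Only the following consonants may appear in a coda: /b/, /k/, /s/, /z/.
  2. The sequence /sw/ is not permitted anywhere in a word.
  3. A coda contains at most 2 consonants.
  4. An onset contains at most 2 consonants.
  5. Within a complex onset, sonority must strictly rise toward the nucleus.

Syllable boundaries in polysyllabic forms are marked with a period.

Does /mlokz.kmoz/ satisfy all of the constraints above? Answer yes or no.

/mlokz.kmoz/ — σ1 onset /ml/ (3→4 rises), coda /kz/ (2C) ok; σ2 onset /km/ (1→3 rises), coda /z/ ok → permitted

yes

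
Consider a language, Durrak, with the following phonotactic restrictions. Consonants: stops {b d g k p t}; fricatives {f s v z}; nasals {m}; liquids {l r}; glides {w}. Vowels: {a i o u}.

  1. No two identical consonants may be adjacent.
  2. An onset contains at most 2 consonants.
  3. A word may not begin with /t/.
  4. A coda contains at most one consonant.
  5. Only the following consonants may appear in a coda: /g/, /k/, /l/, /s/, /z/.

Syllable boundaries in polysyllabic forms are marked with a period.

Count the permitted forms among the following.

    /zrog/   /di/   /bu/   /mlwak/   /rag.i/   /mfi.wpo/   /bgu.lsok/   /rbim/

6

/zrog/ — σ1 onset /zr/ (2C), coda /g/ ok → permitted
/di/ — σ1 onset /d/, coda /∅/ ok → permitted
/bu/ — σ1 onset /b/, coda /∅/ ok → permitted
/mlwak/ — violates constraint 2: syllable 1 onset /mlw/ has 3 consonants (> 2) → not permitted
/rag.i/ — σ1 onset /r/, coda /g/ ok; σ2 onset /∅/, coda /∅/ ok → permitted
/mfi.wpo/ — σ1 onset /mf/ (2C), coda /∅/ ok; σ2 onset /wp/ (2C), coda /∅/ ok → permitted
/bgu.lsok/ — σ1 onset /bg/ (2C), coda /∅/ ok; σ2 onset /ls/ (2C), coda /k/ ok → permitted
/rbim/ — violates constraint 5: syllable 1 coda contains /m/, which is not a licensed coda consonant → not permitted
Permitted: /zrog/, /di/, /bu/, /rag.i/, /mfi.wpo/, /bgu.lsok/ → 6.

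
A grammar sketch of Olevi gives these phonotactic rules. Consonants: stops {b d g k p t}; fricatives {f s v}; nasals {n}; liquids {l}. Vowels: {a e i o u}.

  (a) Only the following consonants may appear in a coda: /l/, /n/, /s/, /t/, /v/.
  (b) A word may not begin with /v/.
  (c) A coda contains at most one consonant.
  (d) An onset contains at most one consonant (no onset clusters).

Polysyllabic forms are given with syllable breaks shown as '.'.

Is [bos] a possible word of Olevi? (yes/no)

[bos] — σ1 onset /b/, coda /s/ ok → permitted

yes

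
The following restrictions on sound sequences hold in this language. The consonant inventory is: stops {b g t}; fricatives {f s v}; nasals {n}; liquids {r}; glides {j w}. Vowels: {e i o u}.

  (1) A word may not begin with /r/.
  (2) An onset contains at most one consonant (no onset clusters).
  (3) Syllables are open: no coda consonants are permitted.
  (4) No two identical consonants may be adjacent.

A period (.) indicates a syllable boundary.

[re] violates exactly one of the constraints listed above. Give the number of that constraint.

1

[re]: word begins with /r/.
This is a violation of constraint 1: "A word may not begin with /r/."
The remaining constraints (2, 3, 4) are satisfied.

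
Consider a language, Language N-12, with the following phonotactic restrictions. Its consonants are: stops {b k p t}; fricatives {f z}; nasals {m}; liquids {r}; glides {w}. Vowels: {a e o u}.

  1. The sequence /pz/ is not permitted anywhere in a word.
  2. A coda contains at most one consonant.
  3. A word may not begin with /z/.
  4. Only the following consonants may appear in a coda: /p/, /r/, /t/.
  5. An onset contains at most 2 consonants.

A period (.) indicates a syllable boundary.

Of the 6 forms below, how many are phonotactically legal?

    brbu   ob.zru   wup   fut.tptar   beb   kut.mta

2

brbu — violates constraint 5: syllable 1 onset /brb/ has 3 consonants (> 2) → phonotactically illegal
ob.zru — violates constraint 4: syllable 1 coda contains /b/, which is not a licensed coda consonant → phonotactically illegal
wup — σ1 onset /w/, coda /p/ ok → phonotactically legal
fut.tptar — violates constraint 5: syllable 2 onset /tpt/ has 3 consonants (> 2) → phonotactically illegal
beb — violates constraint 4: syllable 1 coda contains /b/, which is not a licensed coda consonant → phonotactically illegal
kut.mta — σ1 onset /k/, coda /t/ ok; σ2 onset /mt/ (2C), coda /∅/ ok → phonotactically legal
Phonotactically legal: wup, kut.mta → 2.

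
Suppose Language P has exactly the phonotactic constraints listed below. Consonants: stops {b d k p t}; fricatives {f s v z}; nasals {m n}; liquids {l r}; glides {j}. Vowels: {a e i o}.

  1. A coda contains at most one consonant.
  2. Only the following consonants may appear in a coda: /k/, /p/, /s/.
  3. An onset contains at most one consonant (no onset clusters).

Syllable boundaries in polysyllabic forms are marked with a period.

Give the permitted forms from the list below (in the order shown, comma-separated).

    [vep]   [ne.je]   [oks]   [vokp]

[vep], [ne.je]

[vep] — σ1 onset /v/, coda /p/ ok → permitted
[ne.je] — σ1 onset /n/, coda /∅/ ok; σ2 onset /j/, coda /∅/ ok → permitted
[oks] — violates constraint 1: syllable 1 coda /ks/ has 2 consonants (> 1) → not permitted
[vokp] — violates constraint 1: syllable 1 coda /kp/ has 2 consonants (> 1) → not permitted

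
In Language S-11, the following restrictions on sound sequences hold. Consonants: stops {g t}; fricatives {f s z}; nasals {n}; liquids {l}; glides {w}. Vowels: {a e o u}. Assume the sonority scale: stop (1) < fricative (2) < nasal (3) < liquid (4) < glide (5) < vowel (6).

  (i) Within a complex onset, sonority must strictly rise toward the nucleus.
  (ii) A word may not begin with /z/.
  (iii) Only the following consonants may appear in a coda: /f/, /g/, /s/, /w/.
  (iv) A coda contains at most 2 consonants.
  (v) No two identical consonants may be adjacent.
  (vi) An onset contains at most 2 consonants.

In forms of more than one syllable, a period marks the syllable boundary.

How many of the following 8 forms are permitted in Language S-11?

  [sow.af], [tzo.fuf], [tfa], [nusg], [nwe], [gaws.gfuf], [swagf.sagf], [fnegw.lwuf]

8

[sow.af] — σ1 onset /s/, coda /w/ ok; σ2 onset /∅/, coda /f/ ok → permitted
[tzo.fuf] — σ1 onset /tz/ (1→2 rises), coda /∅/ ok; σ2 onset /f/, coda /f/ ok → permitted
[tfa] — σ1 onset /tf/ (1→2 rises), coda /∅/ ok → permitted
[nusg] — σ1 onset /n/, coda /sg/ (2C) ok → permitted
[nwe] — σ1 onset /nw/ (3→5 rises), coda /∅/ ok → permitted
[gaws.gfuf] — σ1 onset /g/, coda /ws/ (2C) ok; σ2 onset /gf/ (1→2 rises), coda /f/ ok → permitted
[swagf.sagf] — σ1 onset /sw/ (2→5 rises), coda /gf/ (2C) ok; σ2 onset /s/, coda /gf/ (2C) ok → permitted
[fnegw.lwuf] — σ1 onset /fn/ (2→3 rises), coda /gw/ (2C) ok; σ2 onset /lw/ (4→5 rises), coda /f/ ok → permitted
Permitted: [sow.af], [tzo.fuf], [tfa], [nusg], [nwe], [gaws.gfuf], [swagf.sagf], [fnegw.lwuf] → 8.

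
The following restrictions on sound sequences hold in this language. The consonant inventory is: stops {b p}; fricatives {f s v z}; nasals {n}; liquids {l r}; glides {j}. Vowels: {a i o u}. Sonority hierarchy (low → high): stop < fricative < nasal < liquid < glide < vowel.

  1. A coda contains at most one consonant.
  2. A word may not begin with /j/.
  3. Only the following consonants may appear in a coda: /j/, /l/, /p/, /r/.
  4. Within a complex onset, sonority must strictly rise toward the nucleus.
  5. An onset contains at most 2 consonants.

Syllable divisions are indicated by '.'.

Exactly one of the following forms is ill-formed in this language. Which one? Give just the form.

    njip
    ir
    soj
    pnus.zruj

njip — σ1 onset /nj/ (3→5 rises), coda /p/ ok → well-formed
ir — σ1 onset /∅/, coda /r/ ok → well-formed
soj — σ1 onset /s/, coda /j/ ok → well-formed
pnus.zruj — violates constraint 3: syllable 1 coda contains /s/, which is not a licensed coda consonant → ill-formed

pnus.zruj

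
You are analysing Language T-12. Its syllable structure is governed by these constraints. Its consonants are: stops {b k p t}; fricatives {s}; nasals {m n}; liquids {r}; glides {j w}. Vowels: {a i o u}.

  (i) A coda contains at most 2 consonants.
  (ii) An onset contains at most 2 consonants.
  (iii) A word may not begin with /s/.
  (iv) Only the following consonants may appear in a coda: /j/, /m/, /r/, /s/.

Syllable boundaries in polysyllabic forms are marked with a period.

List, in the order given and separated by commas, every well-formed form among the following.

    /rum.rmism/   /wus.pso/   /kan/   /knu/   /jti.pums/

/rum.rmism/ — σ1 onset /r/, coda /m/ ok; σ2 onset /rm/ (2C), coda /sm/ (2C) ok → well-formed
/wus.pso/ — σ1 onset /w/, coda /s/ ok; σ2 onset /ps/ (2C), coda /∅/ ok → well-formed
/kan/ — violates constraint (iv): syllable 1 coda contains /n/, which is not a licensed coda consonant → ill-formed
/knu/ — σ1 onset /kn/ (2C), coda /∅/ ok → well-formed
/jti.pums/ — σ1 onset /jt/ (2C), coda /∅/ ok; σ2 onset /p/, coda /ms/ (2C) ok → well-formed

/rum.rmism/, /wus.pso/, /knu/, /jti.pums/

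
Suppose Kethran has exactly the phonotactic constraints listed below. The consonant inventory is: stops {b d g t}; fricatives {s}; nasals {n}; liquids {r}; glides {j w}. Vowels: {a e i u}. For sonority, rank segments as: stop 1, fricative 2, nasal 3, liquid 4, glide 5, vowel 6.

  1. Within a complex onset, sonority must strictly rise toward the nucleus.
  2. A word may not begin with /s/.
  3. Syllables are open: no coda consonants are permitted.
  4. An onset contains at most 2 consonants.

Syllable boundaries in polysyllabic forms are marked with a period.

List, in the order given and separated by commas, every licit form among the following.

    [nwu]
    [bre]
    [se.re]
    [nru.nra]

[nwu] — σ1 onset /nw/ (3→5 rises), coda /∅/ ok → licit
[bre] — σ1 onset /br/ (1→4 rises), coda /∅/ ok → licit
[se.re] — violates constraint 2: word begins with /s/ → illicit
[nru.nra] — σ1 onset /nr/ (3→4 rises), coda /∅/ ok; σ2 onset /nr/ (3→4 rises), coda /∅/ ok → licit

[nwu], [bre], [nru.nra]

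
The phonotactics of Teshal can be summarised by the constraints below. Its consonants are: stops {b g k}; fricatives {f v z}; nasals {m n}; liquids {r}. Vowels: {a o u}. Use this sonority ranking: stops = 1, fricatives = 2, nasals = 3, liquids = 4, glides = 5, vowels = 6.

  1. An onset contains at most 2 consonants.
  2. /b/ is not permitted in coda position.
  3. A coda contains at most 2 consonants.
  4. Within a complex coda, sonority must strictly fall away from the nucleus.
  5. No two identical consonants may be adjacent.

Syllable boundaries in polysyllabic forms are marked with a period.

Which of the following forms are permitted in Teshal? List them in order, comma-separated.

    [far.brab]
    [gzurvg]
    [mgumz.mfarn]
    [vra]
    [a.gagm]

[mgumz.mfarn], [vra]

[far.brab] — violates constraint 2: syllable 2 coda contains /b/ → not permitted
[gzurvg] — violates constraint 3: syllable 1 coda /rvg/ has 3 consonants (> 2) → not permitted
[mgumz.mfarn] — σ1 onset /mg/ (2C), coda /mz/ (3→2 falls) ok; σ2 onset /mf/ (2C), coda /rn/ (4→3 falls) ok → permitted
[vra] — σ1 onset /vr/ (2C), coda /∅/ ok → permitted
[a.gagm] — violates constraint 4: syllable 2 coda /gm/: /g/ (stop, 1) → /m/ (nasal, 3) does not fall → not permitted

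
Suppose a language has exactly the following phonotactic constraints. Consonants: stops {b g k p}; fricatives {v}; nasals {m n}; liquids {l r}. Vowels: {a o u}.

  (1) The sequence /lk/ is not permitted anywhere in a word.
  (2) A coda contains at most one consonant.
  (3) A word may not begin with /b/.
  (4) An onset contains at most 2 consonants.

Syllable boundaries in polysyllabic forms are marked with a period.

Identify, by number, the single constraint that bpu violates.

3

bpu: word begins with /b/.
This is a violation of constraint 3: "A word may not begin with /b/."
The remaining constraints (1, 2, 4) are satisfied.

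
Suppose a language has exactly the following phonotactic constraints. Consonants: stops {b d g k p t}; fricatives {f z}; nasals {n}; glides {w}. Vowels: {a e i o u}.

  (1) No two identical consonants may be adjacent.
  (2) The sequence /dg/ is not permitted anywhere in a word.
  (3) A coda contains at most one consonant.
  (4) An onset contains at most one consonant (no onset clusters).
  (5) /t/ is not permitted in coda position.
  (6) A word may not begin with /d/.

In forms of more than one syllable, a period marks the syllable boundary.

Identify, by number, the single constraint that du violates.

6

du: word begins with /d/.
This is a violation of constraint 6: "A word may not begin with /d/."
The remaining constraints (1, 2, 3, 4, 5) are satisfied.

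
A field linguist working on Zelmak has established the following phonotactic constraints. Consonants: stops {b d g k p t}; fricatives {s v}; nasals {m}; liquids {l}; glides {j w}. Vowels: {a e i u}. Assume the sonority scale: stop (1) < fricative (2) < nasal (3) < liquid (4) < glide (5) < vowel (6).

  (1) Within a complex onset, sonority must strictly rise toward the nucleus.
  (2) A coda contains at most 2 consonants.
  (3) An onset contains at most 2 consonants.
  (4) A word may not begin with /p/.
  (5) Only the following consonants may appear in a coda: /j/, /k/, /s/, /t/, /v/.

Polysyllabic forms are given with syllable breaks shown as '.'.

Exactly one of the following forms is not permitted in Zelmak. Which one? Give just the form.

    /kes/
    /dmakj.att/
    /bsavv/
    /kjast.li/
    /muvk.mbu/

/muvk.mbu/

/kes/ — σ1 onset /k/, coda /s/ ok → permitted
/dmakj.att/ — σ1 onset /dm/ (1→3 rises), coda /kj/ (2C) ok; σ2 onset /∅/, coda /tt/ (2C) ok → permitted
/bsavv/ — σ1 onset /bs/ (1→2 rises), coda /vv/ (2C) ok → permitted
/kjast.li/ — σ1 onset /kj/ (1→5 rises), coda /st/ (2C) ok; σ2 onset /l/, coda /∅/ ok → permitted
/muvk.mbu/ — violates constraint 1: syllable 2 onset /mb/: /m/ (nasal, 3) → /b/ (stop, 1) does not rise → not permitted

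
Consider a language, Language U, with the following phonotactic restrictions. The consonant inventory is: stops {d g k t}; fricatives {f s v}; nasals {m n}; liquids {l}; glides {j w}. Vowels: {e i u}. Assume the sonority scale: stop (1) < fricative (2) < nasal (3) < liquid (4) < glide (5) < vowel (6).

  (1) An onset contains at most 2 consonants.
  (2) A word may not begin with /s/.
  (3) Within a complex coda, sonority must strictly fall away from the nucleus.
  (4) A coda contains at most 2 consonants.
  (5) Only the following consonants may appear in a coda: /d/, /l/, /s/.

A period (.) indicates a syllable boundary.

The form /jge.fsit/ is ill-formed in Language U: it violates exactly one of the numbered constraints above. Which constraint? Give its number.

/jge.fsit/: syllable 2 coda contains /t/, which is not a licensed coda consonant.
This is a violation of constraint 5: "Only the following consonants may appear in a coda: /d/, /l/, /s/."
The remaining constraints (1, 2, 3, 4) are satisfied.

5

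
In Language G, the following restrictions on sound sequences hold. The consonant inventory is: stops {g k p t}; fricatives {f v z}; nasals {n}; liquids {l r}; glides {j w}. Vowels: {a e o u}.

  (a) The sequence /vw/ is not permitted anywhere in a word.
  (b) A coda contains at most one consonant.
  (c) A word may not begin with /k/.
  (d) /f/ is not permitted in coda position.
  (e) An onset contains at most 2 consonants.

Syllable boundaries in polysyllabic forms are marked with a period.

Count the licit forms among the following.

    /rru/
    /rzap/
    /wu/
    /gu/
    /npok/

/rru/ — σ1 onset /rr/ (2C), coda /∅/ ok → licit
/rzap/ — σ1 onset /rz/ (2C), coda /p/ ok → licit
/wu/ — σ1 onset /w/, coda /∅/ ok → licit
/gu/ — σ1 onset /g/, coda /∅/ ok → licit
/npok/ — σ1 onset /np/ (2C), coda /k/ ok → licit
Licit: /rru/, /rzap/, /wu/, /gu/, /npok/ → 5.

5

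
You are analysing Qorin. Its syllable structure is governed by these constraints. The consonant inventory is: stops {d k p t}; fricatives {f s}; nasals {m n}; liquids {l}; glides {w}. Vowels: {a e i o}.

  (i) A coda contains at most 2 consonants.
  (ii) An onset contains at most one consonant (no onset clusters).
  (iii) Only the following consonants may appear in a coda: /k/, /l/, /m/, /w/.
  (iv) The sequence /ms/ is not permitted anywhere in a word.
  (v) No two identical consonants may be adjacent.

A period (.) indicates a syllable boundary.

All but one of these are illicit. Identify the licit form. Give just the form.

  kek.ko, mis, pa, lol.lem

pa

kek.ko — violates constraint (v): adjacent identical consonants /kk/ → illicit
mis — violates constraint (iii): syllable 1 coda contains /s/, which is not a licensed coda consonant → illicit
pa — σ1 onset /p/, coda /∅/ ok → licit
lol.lem — violates constraint (v): adjacent identical consonants /ll/ → illicit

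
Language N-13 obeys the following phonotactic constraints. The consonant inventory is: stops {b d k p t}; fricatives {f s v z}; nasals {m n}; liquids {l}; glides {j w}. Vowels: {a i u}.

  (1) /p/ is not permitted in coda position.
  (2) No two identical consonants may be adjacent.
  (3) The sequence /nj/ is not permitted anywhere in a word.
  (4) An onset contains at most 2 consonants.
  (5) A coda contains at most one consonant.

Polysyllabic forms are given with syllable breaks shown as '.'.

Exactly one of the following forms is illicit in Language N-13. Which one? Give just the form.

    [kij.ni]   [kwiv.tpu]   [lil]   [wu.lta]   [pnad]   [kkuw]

[kij.ni] — σ1 onset /k/, coda /j/ ok; σ2 onset /n/, coda /∅/ ok → licit
[kwiv.tpu] — σ1 onset /kw/ (2C), coda /v/ ok; σ2 onset /tp/ (2C), coda /∅/ ok → licit
[lil] — σ1 onset /l/, coda /l/ ok → licit
[wu.lta] — σ1 onset /w/, coda /∅/ ok; σ2 onset /lt/ (2C), coda /∅/ ok → licit
[pnad] — σ1 onset /pn/ (2C), coda /d/ ok → licit
[kkuw] — violates constraint 2: adjacent identical consonants /kk/ → illicit

[kkuw]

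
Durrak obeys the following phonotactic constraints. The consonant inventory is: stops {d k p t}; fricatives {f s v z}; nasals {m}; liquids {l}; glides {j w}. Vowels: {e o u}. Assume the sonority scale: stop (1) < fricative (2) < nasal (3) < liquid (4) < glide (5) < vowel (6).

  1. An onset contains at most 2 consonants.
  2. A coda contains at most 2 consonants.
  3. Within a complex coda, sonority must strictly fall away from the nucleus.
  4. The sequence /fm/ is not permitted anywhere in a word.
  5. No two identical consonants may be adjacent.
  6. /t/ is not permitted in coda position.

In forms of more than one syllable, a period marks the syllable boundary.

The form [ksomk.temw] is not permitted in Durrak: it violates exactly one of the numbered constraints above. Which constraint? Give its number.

3

[ksomk.temw]: syllable 2 coda /mw/: /m/ (nasal, 3) → /w/ (glide, 5) does not fall.
This is a violation of constraint 3: "Within a complex coda, sonority must strictly fall away from the nucleus."
The remaining constraints (1, 2, 4, 5, 6) are satisfied.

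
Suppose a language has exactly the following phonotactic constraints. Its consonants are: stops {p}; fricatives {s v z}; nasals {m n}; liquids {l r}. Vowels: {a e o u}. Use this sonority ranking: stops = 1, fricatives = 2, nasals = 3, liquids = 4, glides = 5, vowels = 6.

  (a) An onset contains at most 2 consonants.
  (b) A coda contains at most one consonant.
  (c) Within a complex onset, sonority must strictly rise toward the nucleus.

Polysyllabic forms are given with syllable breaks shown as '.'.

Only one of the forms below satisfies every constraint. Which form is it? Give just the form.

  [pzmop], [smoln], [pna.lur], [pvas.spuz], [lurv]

[pzmop] — violates constraint (a): syllable 1 onset /pzm/ has 3 consonants (> 2) → not permitted
[smoln] — violates constraint (b): syllable 1 coda /ln/ has 2 consonants (> 1) → not permitted
[pna.lur] — σ1 onset /pn/ (1→3 rises), coda /∅/ ok; σ2 onset /l/, coda /r/ ok → permitted
[pvas.spuz] — violates constraint (c): syllable 2 onset /sp/: /s/ (fricative, 2) → /p/ (stop, 1) does not rise → not permitted
[lurv] — violates constraint (b): syllable 1 coda /rv/ has 2 consonants (> 1) → not permitted

[pna.lur]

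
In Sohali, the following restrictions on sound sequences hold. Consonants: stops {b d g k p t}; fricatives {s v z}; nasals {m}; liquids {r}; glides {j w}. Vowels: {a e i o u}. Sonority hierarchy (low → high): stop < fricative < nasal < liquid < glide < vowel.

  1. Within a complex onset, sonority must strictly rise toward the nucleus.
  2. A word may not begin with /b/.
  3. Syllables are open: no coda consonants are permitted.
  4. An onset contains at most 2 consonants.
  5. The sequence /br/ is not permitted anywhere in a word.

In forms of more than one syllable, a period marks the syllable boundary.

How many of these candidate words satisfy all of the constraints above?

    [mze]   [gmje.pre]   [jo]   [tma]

2

[mze] — violates constraint 1: syllable 1 onset /mz/: /m/ (nasal, 3) → /z/ (fricative, 2) does not rise → phonotactically illegal
[gmje.pre] — violates constraint 4: syllable 1 onset /gmj/ has 3 consonants (> 2) → phonotactically illegal
[jo] — σ1 onset /j/, coda /∅/ ok → phonotactically legal
[tma] — σ1 onset /tm/ (1→3 rises), coda /∅/ ok → phonotactically legal
Phonotactically legal: [jo], [tma] → 2.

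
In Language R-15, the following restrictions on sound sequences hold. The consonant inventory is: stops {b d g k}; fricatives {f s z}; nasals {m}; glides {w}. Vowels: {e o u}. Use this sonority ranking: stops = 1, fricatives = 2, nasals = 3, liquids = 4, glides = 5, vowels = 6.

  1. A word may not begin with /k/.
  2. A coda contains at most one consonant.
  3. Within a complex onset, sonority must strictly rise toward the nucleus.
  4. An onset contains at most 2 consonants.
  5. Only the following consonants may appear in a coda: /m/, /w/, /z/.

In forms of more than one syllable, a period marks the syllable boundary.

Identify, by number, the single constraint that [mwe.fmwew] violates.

4

[mwe.fmwew]: syllable 2 onset /fmw/ has 3 consonants (> 2).
This is a violation of constraint 4: "An onset contains at most 2 consonants."
The remaining constraints (1, 2, 3, 5) are satisfied.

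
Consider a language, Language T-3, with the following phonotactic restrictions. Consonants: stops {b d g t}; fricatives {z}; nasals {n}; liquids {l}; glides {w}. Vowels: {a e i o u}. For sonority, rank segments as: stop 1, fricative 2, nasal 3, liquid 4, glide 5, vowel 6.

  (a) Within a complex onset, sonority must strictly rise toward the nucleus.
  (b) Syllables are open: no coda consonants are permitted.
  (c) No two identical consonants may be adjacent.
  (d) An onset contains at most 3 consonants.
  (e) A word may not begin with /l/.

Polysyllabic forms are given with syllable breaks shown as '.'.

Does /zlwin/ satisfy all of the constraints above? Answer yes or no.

no

/zlwin/ — violates constraint (b): syllable 1 coda /n/ has 1 consonant (> 0) → phonotactically illegal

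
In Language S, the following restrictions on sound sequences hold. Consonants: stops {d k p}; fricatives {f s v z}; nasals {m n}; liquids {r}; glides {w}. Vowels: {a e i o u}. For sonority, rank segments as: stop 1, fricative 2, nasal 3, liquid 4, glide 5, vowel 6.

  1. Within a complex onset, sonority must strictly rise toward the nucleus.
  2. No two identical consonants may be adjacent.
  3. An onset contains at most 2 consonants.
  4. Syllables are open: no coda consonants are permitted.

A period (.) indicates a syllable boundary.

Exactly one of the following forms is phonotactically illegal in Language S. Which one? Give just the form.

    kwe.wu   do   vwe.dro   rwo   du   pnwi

kwe.wu — σ1 onset /kw/ (1→5 rises), coda /∅/ ok; σ2 onset /w/, coda /∅/ ok → phonotactically legal
do — σ1 onset /d/, coda /∅/ ok → phonotactically legal
vwe.dro — σ1 onset /vw/ (2→5 rises), coda /∅/ ok; σ2 onset /dr/ (1→4 rises), coda /∅/ ok → phonotactically legal
rwo — σ1 onset /rw/ (4→5 rises), coda /∅/ ok → phonotactically legal
du — σ1 onset /d/, coda /∅/ ok → phonotactically legal
pnwi — violates constraint 3: syllable 1 onset /pnw/ has 3 consonants (> 2) → phonotactically illegal

pnwi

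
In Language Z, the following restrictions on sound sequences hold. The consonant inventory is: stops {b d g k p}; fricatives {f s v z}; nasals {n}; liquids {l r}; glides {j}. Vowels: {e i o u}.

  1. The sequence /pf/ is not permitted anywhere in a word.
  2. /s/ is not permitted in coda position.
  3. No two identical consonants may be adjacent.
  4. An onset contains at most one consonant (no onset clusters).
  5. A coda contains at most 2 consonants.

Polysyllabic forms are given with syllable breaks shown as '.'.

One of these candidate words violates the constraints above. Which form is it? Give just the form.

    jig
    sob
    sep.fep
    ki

jig — σ1 onset /j/, coda /g/ ok → well-formed
sob — σ1 onset /s/, coda /b/ ok → well-formed
sep.fep — violates constraint 1: contains banned sequence /pf/ → ill-formed
ki — σ1 onset /k/, coda /∅/ ok → well-formed

sep.fep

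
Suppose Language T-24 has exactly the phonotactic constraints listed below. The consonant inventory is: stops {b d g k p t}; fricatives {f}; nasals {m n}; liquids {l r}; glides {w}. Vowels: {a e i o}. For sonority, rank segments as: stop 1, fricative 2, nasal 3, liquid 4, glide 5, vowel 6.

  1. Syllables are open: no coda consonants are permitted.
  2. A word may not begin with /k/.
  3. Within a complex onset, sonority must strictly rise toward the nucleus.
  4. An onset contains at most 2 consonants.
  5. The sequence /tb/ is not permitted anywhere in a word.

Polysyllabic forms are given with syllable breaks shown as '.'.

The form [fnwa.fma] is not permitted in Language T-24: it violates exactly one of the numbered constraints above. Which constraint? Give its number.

4

[fnwa.fma]: syllable 1 onset /fnw/ has 3 consonants (> 2).
This is a violation of constraint 4: "An onset contains at most 2 consonants."
The remaining constraints (1, 2, 3, 5) are satisfied.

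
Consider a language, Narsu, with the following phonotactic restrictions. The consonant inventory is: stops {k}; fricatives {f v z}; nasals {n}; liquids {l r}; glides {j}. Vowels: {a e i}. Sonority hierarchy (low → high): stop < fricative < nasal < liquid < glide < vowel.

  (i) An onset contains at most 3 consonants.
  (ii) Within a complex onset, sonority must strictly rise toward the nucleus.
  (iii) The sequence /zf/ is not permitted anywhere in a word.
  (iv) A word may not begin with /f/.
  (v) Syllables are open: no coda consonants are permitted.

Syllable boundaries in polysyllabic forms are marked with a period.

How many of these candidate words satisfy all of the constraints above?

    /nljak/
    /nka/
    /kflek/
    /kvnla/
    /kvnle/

0

/nljak/ — violates constraint (v): syllable 1 coda /k/ has 1 consonant (> 0) → not permitted
/nka/ — violates constraint (ii): syllable 1 onset /nk/: /n/ (nasal, 3) → /k/ (stop, 1) does not rise → not permitted
/kflek/ — violates constraint (v): syllable 1 coda /k/ has 1 consonant (> 0) → not permitted
/kvnla/ — violates constraint (i): syllable 1 onset /kvnl/ has 4 consonants (> 3) → not permitted
/kvnle/ — violates constraint (i): syllable 1 onset /kvnl/ has 4 consonants (> 3) → not permitted
No form is permitted → 0.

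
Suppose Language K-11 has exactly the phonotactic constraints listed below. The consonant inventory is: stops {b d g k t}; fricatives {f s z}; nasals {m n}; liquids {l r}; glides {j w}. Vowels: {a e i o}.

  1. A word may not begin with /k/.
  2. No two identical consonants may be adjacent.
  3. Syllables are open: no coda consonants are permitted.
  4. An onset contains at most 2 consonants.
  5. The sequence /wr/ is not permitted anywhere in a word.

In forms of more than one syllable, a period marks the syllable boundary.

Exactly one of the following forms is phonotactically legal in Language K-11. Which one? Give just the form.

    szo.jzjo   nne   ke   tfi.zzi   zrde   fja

fja

szo.jzjo — violates constraint 4: syllable 2 onset /jzj/ has 3 consonants (> 2) → phonotactically illegal
nne — violates constraint 2: adjacent identical consonants /nn/ → phonotactically illegal
ke — violates constraint 1: word begins with /k/ → phonotactically illegal
tfi.zzi — violates constraint 2: adjacent identical consonants /zz/ → phonotactically illegal
zrde — violates constraint 4: syllable 1 onset /zrd/ has 3 consonants (> 2) → phonotactically illegal
fja — σ1 onset /fj/ (2C), coda /∅/ ok → phonotactically legal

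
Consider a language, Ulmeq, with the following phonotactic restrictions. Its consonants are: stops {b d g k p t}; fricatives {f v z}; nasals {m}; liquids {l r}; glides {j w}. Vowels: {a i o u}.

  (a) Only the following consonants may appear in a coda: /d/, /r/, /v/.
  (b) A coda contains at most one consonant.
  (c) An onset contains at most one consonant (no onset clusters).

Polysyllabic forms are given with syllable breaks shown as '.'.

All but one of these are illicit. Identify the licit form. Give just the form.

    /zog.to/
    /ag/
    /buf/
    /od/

/zog.to/ — violates constraint (a): syllable 1 coda contains /g/, which is not a licensed coda consonant → illicit
/ag/ — violates constraint (a): syllable 1 coda contains /g/, which is not a licensed coda consonant → illicit
/buf/ — violates constraint (a): syllable 1 coda contains /f/, which is not a licensed coda consonant → illicit
/od/ — σ1 onset /∅/, coda /d/ ok → licit

/od/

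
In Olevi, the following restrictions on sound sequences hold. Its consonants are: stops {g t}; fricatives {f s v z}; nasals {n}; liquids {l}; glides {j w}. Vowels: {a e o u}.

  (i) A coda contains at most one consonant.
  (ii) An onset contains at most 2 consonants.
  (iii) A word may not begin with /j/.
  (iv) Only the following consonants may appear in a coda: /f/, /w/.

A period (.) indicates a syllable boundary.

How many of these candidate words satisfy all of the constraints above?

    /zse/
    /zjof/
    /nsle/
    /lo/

/zse/ — σ1 onset /zs/ (2C), coda /∅/ ok → permitted
/zjof/ — σ1 onset /zj/ (2C), coda /f/ ok → permitted
/nsle/ — violates constraint (ii): syllable 1 onset /nsl/ has 3 consonants (> 2) → not permitted
/lo/ — σ1 onset /l/, coda /∅/ ok → permitted
Permitted: /zse/, /zjof/, /lo/ → 3.

3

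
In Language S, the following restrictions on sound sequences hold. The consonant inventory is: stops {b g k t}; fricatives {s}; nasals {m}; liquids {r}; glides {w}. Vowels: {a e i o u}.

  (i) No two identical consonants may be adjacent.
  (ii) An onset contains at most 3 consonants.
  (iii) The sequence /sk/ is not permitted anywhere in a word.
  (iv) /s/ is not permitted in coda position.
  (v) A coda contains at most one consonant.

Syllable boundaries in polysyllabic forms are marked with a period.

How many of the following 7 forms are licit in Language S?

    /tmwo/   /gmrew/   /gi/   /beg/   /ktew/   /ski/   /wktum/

/tmwo/ — σ1 onset /tmw/ (3C), coda /∅/ ok → licit
/gmrew/ — σ1 onset /gmr/ (3C), coda /w/ ok → licit
/gi/ — σ1 onset /g/, coda /∅/ ok → licit
/beg/ — σ1 onset /b/, coda /g/ ok → licit
/ktew/ — σ1 onset /kt/ (2C), coda /w/ ok → licit
/ski/ — violates constraint (iii): contains banned sequence /sk/ → illicit
/wktum/ — σ1 onset /wkt/ (3C), coda /m/ ok → licit
Licit: /tmwo/, /gmrew/, /gi/, /beg/, /ktew/, /wktum/ → 6.

6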